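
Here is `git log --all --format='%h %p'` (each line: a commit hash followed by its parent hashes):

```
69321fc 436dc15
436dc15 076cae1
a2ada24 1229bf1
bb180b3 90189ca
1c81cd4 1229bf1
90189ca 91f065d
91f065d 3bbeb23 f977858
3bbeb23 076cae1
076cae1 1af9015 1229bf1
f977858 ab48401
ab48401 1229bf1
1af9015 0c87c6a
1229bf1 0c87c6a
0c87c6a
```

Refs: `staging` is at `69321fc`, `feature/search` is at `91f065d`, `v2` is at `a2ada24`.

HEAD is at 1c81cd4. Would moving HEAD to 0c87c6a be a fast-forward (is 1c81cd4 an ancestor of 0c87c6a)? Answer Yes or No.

No

A fast-forward from 1c81cd4 to 0c87c6a is possible iff 1c81cd4 is an ancestor of 0c87c6a.
Ancestors of 0c87c6a: {0c87c6a}.
1c81cd4 is not among them, so fast-forward is not possible.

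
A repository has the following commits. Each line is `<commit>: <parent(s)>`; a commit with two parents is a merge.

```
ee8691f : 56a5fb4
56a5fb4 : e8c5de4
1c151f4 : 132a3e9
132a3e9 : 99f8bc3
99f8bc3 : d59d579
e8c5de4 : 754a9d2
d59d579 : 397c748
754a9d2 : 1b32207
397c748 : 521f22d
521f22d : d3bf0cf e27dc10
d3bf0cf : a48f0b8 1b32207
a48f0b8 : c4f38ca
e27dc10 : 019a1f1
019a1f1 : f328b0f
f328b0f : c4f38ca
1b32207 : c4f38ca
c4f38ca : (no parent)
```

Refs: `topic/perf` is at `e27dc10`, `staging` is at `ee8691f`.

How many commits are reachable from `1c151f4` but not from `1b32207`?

11

Reachable from 1c151f4: {019a1f1, 132a3e9, 1b32207, 1c151f4, 397c748, 521f22d, 99f8bc3, a48f0b8, c4f38ca, d3bf0cf, d59d579, e27dc10, f328b0f}.
Reachable from 1b32207: {1b32207, c4f38ca}.
In 1c151f4's history but not 1b32207's: {019a1f1, 132a3e9, 1c151f4, 397c748, 521f22d, 99f8bc3, a48f0b8, d3bf0cf, d59d579, e27dc10, f328b0f} — 11 commits.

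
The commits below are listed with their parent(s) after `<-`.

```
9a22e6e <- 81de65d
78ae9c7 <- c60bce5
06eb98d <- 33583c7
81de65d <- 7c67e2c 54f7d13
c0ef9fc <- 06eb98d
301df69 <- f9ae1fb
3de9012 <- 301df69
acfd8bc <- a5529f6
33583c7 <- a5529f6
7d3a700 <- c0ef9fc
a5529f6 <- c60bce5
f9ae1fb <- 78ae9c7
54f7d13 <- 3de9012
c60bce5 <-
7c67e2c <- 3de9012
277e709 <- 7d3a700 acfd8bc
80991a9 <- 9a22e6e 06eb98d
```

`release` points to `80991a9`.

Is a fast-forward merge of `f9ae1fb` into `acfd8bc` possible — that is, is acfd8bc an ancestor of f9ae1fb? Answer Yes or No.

A fast-forward from acfd8bc to f9ae1fb is possible iff acfd8bc is an ancestor of f9ae1fb.
Ancestors of f9ae1fb: {78ae9c7, c60bce5, f9ae1fb}.
acfd8bc is not among them, so fast-forward is not possible.

No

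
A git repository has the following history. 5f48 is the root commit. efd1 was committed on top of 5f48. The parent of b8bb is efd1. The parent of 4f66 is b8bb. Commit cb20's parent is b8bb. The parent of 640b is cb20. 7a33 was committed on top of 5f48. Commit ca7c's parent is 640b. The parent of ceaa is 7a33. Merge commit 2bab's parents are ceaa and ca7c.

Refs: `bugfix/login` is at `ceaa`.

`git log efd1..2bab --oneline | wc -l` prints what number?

Reachable from 2bab: {2bab, 5f48, 640b, 7a33, b8bb, ca7c, cb20, ceaa, efd1}.
Reachable from efd1: {5f48, efd1}.
In 2bab's history but not efd1's: {2bab, 640b, 7a33, b8bb, ca7c, cb20, ceaa} — 7 commits.

7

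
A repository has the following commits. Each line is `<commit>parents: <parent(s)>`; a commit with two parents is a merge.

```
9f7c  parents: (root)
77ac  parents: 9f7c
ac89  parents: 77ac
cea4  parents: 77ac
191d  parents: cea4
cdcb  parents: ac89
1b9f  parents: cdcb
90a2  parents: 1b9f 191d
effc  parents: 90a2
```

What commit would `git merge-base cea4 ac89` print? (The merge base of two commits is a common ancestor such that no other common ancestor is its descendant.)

Ancestors of cea4: {77ac, 9f7c, cea4}.
Ancestors of ac89: {77ac, 9f7c, ac89}.
Common ancestors: {77ac, 9f7c}.
Among these, 77ac is not an ancestor of any other common ancestor — it is the merge base.

77ac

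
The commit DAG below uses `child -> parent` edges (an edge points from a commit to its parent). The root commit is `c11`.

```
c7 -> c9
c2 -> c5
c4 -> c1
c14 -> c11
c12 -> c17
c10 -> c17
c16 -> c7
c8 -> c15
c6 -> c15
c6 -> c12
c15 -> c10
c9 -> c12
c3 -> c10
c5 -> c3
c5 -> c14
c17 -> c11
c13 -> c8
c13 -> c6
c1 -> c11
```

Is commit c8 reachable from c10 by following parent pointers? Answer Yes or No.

Ancestors of c10: {c10, c11, c17}.
c8 is not in that set, so it is not an ancestor of c10.

No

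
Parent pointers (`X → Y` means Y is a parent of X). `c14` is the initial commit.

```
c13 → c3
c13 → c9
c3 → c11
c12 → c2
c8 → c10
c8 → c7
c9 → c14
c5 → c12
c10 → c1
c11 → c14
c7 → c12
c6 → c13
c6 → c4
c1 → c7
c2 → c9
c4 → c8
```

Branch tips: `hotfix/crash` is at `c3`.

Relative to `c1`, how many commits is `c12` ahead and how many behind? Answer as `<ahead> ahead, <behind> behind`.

0 ahead, 2 behind

Reachable from c12: {c12, c14, c2, c9}.
Reachable from c1: {c1, c12, c14, c2, c7, c9}.
Only in c12's history (ahead): {} — 0.
Only in c1's history (behind): {c1, c7} — 2.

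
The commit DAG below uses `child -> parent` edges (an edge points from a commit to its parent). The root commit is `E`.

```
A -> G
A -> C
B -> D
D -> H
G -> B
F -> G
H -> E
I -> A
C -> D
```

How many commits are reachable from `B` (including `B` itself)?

4

Walking parent pointers from B: reachable set = {B, D, E, H}.
That is 4 commits.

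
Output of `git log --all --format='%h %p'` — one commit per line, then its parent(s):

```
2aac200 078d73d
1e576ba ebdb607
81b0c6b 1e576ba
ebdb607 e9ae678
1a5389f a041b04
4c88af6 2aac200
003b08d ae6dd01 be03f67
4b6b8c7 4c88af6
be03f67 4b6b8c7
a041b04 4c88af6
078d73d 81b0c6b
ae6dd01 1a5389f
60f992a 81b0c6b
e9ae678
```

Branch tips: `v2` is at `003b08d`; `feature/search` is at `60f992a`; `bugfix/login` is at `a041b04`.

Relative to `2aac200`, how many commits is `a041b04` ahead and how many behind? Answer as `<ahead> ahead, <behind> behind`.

Reachable from a041b04: {078d73d, 1e576ba, 2aac200, 4c88af6, 81b0c6b, a041b04, e9ae678, ebdb607}.
Reachable from 2aac200: {078d73d, 1e576ba, 2aac200, 81b0c6b, e9ae678, ebdb607}.
Only in a041b04's history (ahead): {4c88af6, a041b04} — 2.
Only in 2aac200's history (behind): {} — 0.

2 ahead, 0 behind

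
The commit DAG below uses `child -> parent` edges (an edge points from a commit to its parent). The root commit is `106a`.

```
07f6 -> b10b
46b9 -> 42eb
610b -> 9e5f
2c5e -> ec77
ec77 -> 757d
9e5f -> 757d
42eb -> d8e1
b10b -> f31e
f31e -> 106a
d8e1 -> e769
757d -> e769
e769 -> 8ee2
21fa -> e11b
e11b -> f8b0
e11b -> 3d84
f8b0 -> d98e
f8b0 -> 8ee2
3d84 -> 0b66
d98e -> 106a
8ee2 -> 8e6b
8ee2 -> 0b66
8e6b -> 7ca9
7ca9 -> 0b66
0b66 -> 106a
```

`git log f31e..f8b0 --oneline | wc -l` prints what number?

Reachable from f8b0: {0b66, 106a, 7ca9, 8e6b, 8ee2, d98e, f8b0}.
Reachable from f31e: {106a, f31e}.
In f8b0's history but not f31e's: {0b66, 7ca9, 8e6b, 8ee2, d98e, f8b0} — 6 commits.

6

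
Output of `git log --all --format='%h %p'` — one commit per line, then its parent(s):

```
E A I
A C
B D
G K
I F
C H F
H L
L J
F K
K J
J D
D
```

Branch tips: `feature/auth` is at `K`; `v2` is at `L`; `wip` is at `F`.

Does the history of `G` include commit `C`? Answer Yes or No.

Ancestors of G: {D, G, J, K}.
C is not in that set, so it is not an ancestor of G.

No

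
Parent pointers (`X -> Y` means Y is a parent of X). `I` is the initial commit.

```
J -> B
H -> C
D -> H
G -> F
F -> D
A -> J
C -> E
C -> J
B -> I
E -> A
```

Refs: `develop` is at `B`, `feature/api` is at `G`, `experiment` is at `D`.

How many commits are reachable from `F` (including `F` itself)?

9

Walking parent pointers from F: reachable set = {A, B, C, D, E, F, H, I, J}.
That is 9 commits.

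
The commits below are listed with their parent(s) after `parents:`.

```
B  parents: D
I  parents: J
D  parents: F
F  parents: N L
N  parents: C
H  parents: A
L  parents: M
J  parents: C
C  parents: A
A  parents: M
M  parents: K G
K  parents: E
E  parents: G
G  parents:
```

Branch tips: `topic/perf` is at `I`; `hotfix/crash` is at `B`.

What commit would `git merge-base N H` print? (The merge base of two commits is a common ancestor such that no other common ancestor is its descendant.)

A

Ancestors of N: {A, C, E, G, K, M, N}.
Ancestors of H: {A, E, G, H, K, M}.
Common ancestors: {A, E, G, K, M}.
Among these, A is not an ancestor of any other common ancestor — it is the merge base.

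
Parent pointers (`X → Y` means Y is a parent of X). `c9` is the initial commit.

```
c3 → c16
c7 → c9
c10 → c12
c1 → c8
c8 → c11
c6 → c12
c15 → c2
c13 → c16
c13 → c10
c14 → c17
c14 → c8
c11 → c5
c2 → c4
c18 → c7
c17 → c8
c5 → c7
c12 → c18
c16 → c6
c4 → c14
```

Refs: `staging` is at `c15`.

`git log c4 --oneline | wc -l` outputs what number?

8

Walking parent pointers from c4: reachable set = {c11, c14, c17, c4, c5, c7, c8, c9}.
That is 8 commits.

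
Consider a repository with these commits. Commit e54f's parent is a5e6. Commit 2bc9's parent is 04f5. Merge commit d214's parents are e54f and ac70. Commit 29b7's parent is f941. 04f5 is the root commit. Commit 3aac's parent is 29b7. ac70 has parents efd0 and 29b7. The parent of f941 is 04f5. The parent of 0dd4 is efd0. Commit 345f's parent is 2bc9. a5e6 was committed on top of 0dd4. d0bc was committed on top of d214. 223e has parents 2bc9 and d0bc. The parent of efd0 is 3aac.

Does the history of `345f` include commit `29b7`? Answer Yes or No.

No

Ancestors of 345f: {04f5, 2bc9, 345f}.
29b7 is not in that set, so it is not an ancestor of 345f.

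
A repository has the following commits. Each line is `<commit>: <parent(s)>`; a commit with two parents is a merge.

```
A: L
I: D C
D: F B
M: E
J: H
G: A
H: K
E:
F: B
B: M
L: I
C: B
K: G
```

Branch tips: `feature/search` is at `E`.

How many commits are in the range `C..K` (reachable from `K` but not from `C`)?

Reachable from K: {A, B, C, D, E, F, G, I, K, L, M}.
Reachable from C: {B, C, E, M}.
In K's history but not C's: {A, D, F, G, I, K, L} — 7 commits.

7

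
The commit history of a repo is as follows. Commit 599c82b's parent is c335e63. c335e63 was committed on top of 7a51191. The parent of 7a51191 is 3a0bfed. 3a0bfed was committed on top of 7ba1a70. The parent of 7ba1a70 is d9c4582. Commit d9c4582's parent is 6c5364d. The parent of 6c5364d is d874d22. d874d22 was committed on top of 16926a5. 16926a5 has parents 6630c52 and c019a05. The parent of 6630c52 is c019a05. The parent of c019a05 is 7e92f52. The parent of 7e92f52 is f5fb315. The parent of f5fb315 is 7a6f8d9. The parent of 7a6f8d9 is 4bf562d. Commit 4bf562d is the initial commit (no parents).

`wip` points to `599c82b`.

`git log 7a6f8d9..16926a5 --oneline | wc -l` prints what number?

Reachable from 16926a5: {16926a5, 4bf562d, 6630c52, 7a6f8d9, 7e92f52, c019a05, f5fb315}.
Reachable from 7a6f8d9: {4bf562d, 7a6f8d9}.
In 16926a5's history but not 7a6f8d9's: {16926a5, 6630c52, 7e92f52, c019a05, f5fb315} — 5 commits.

5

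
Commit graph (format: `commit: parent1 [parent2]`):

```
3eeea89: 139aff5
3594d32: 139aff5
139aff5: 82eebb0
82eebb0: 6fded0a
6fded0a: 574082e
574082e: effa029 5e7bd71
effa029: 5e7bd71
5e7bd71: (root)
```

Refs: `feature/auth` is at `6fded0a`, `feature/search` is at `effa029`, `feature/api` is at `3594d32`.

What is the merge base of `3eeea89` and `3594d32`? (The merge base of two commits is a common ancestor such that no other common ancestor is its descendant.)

Ancestors of 3eeea89: {139aff5, 3eeea89, 574082e, 5e7bd71, 6fded0a, 82eebb0, effa029}.
Ancestors of 3594d32: {139aff5, 3594d32, 574082e, 5e7bd71, 6fded0a, 82eebb0, effa029}.
Common ancestors: {139aff5, 574082e, 5e7bd71, 6fded0a, 82eebb0, effa029}.
Among these, 139aff5 is not an ancestor of any other common ancestor — it is the merge base.

139aff5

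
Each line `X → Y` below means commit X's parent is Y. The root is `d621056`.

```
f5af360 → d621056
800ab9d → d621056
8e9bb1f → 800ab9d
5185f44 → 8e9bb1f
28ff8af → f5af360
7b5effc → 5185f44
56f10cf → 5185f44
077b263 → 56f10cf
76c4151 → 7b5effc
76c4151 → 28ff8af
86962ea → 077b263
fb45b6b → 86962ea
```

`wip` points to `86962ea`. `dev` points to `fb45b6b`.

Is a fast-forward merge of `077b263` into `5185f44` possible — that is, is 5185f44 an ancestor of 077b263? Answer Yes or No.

A fast-forward from 5185f44 to 077b263 is possible iff 5185f44 is an ancestor of 077b263.
Ancestors of 077b263: {077b263, 5185f44, 56f10cf, 800ab9d, 8e9bb1f, d621056}.
5185f44 is among them, so fast-forward is possible.

Yes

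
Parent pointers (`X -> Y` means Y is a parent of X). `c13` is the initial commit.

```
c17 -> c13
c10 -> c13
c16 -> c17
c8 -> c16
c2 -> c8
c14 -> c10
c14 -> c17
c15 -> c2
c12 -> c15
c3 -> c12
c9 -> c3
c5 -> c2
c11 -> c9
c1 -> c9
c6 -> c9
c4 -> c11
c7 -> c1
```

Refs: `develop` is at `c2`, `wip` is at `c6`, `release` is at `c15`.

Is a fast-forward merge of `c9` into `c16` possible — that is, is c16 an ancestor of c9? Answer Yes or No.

A fast-forward from c16 to c9 is possible iff c16 is an ancestor of c9.
Ancestors of c9: {c12, c13, c15, c16, c17, c2, c3, c8, c9}.
c16 is among them, so fast-forward is possible.

Yes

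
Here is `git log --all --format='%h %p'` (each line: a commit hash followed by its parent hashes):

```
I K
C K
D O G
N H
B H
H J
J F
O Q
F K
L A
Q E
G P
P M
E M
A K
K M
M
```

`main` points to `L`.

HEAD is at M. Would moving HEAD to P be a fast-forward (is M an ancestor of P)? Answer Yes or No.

A fast-forward from M to P is possible iff M is an ancestor of P.
Ancestors of P: {M, P}.
M is among them, so fast-forward is possible.

Yes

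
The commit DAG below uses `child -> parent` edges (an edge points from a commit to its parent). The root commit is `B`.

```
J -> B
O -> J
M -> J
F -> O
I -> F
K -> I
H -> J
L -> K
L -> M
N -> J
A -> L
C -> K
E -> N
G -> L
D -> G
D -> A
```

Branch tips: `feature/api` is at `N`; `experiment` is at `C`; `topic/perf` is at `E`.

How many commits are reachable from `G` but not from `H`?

Reachable from G: {B, F, G, I, J, K, L, M, O}.
Reachable from H: {B, H, J}.
In G's history but not H's: {F, G, I, K, L, M, O} — 7 commits.

7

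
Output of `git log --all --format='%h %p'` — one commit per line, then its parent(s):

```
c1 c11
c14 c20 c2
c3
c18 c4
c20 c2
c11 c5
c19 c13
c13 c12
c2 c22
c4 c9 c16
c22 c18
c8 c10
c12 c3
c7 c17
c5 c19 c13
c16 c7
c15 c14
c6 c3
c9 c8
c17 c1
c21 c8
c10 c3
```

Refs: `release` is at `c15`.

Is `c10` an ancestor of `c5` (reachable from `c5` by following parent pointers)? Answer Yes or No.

No

Ancestors of c5: {c12, c13, c19, c3, c5}.
c10 is not in that set, so it is not an ancestor of c5.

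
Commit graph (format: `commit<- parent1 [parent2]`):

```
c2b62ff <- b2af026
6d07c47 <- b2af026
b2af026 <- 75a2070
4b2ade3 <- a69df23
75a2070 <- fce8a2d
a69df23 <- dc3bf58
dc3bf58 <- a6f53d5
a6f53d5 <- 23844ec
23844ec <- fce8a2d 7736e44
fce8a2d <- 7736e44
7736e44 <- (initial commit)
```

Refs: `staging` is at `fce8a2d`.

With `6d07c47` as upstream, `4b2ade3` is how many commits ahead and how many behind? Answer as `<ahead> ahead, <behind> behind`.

5 ahead, 3 behind

Reachable from 4b2ade3: {23844ec, 4b2ade3, 7736e44, a69df23, a6f53d5, dc3bf58, fce8a2d}.
Reachable from 6d07c47: {6d07c47, 75a2070, 7736e44, b2af026, fce8a2d}.
Only in 4b2ade3's history (ahead): {23844ec, 4b2ade3, a69df23, a6f53d5, dc3bf58} — 5.
Only in 6d07c47's history (behind): {6d07c47, 75a2070, b2af026} — 3.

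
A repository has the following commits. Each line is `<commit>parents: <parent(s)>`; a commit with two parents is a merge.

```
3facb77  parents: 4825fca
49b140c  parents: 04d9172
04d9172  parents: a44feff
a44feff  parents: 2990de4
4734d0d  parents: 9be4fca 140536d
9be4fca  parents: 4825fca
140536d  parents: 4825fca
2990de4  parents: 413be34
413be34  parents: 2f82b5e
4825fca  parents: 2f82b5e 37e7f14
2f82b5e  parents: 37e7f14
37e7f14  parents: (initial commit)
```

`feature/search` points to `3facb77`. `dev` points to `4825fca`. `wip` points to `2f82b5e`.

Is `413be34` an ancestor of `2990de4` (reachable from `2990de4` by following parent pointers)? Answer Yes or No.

Yes

Ancestors of 2990de4 (commits reachable by following parents): {2990de4, 2f82b5e, 37e7f14, 413be34}.
413be34 is in that set, so it is an ancestor of 2990de4.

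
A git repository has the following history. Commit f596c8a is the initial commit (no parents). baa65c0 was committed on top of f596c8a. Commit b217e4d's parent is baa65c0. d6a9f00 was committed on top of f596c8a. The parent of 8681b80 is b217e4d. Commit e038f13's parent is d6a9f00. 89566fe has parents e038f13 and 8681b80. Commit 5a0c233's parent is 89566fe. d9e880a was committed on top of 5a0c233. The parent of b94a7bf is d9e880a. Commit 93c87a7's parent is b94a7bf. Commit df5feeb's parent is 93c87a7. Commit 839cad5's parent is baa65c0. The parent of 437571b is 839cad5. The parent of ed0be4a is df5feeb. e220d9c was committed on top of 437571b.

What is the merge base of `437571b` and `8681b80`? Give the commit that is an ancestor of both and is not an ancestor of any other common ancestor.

Ancestors of 437571b: {437571b, 839cad5, baa65c0, f596c8a}.
Ancestors of 8681b80: {8681b80, b217e4d, baa65c0, f596c8a}.
Common ancestors: {baa65c0, f596c8a}.
Among these, baa65c0 is not an ancestor of any other common ancestor — it is the merge base.

baa65c0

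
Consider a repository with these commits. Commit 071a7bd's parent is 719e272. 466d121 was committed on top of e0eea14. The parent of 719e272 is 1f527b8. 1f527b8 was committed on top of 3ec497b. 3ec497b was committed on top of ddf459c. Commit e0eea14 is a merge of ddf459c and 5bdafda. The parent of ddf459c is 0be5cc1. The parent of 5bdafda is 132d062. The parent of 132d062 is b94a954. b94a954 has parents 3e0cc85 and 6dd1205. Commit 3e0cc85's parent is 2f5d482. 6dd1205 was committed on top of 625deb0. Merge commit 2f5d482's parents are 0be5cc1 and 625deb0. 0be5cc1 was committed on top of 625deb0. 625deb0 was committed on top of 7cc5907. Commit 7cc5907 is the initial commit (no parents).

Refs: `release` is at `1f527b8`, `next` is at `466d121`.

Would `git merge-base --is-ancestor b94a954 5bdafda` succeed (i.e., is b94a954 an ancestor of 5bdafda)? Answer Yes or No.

Yes

Ancestors of 5bdafda (commits reachable by following parents): {0be5cc1, 132d062, 2f5d482, 3e0cc85, 5bdafda, 625deb0, 6dd1205, 7cc5907, b94a954}.
b94a954 is in that set, so it is an ancestor of 5bdafda.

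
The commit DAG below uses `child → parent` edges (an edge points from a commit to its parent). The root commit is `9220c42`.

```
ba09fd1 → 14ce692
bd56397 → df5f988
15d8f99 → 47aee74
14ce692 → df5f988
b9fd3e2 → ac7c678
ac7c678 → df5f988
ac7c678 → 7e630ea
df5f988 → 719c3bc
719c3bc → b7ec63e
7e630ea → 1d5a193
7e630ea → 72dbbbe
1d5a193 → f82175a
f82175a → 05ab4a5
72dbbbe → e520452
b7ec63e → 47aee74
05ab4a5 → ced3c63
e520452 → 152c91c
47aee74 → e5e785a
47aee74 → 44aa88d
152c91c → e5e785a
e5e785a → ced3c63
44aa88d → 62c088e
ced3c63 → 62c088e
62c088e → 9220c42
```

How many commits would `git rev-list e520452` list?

6

Walking parent pointers from e520452: reachable set = {152c91c, 62c088e, 9220c42, ced3c63, e520452, e5e785a}.
That is 6 commits.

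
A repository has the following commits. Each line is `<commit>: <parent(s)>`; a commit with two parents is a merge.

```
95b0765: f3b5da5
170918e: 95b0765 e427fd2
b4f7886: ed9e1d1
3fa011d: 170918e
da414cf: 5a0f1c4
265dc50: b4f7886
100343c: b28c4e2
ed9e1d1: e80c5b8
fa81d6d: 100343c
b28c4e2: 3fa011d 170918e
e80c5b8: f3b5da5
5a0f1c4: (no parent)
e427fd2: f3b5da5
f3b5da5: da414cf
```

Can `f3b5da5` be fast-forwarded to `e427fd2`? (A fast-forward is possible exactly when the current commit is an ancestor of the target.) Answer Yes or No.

Yes

A fast-forward from f3b5da5 to e427fd2 is possible iff f3b5da5 is an ancestor of e427fd2.
Ancestors of e427fd2: {5a0f1c4, da414cf, e427fd2, f3b5da5}.
f3b5da5 is among them, so fast-forward is possible.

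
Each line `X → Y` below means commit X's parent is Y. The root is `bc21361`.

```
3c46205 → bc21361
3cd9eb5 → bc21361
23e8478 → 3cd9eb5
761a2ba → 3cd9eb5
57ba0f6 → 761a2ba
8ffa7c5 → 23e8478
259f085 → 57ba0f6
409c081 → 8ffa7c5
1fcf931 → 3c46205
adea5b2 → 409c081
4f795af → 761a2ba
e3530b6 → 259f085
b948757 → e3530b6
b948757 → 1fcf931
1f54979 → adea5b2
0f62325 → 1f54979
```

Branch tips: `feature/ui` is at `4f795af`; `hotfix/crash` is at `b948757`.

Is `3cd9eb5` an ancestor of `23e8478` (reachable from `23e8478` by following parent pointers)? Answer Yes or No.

Ancestors of 23e8478 (commits reachable by following parents): {23e8478, 3cd9eb5, bc21361}.
3cd9eb5 is in that set, so it is an ancestor of 23e8478.

Yes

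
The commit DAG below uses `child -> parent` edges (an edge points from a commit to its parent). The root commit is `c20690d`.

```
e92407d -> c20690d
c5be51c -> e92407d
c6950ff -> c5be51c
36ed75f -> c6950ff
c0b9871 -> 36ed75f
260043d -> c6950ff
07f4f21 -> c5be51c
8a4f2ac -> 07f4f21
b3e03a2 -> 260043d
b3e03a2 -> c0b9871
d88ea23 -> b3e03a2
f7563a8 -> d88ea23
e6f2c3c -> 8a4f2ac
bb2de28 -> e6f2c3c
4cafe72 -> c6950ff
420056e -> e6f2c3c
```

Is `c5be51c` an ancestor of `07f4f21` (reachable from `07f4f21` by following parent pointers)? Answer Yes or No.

Yes

Ancestors of 07f4f21 (commits reachable by following parents): {07f4f21, c20690d, c5be51c, e92407d}.
c5be51c is in that set, so it is an ancestor of 07f4f21.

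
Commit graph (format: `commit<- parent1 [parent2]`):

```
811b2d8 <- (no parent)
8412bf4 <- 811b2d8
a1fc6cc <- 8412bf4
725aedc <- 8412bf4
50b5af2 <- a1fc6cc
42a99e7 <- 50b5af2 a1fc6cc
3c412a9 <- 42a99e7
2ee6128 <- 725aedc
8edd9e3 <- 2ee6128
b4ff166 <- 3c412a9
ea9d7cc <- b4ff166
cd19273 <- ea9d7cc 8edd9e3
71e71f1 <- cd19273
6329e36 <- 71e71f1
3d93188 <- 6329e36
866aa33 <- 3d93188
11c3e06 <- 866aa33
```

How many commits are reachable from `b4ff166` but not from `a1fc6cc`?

4

Reachable from b4ff166: {3c412a9, 42a99e7, 50b5af2, 811b2d8, 8412bf4, a1fc6cc, b4ff166}.
Reachable from a1fc6cc: {811b2d8, 8412bf4, a1fc6cc}.
In b4ff166's history but not a1fc6cc's: {3c412a9, 42a99e7, 50b5af2, b4ff166} — 4 commits.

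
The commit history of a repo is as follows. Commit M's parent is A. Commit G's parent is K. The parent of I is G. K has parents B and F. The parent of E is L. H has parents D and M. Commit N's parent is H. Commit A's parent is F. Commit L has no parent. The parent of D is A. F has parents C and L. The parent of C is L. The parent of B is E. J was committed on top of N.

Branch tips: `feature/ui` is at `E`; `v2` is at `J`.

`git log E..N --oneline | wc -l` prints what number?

Reachable from N: {A, C, D, F, H, L, M, N}.
Reachable from E: {E, L}.
In N's history but not E's: {A, C, D, F, H, M, N} — 7 commits.

7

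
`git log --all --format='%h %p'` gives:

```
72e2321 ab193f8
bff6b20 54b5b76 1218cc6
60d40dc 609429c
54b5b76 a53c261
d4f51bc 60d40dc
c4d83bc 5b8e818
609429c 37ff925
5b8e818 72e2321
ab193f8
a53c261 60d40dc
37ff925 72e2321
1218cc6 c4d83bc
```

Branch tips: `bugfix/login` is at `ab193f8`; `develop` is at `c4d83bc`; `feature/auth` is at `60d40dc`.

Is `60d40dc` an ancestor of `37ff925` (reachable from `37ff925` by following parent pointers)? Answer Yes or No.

No

Ancestors of 37ff925: {37ff925, 72e2321, ab193f8}.
60d40dc is not in that set, so it is not an ancestor of 37ff925.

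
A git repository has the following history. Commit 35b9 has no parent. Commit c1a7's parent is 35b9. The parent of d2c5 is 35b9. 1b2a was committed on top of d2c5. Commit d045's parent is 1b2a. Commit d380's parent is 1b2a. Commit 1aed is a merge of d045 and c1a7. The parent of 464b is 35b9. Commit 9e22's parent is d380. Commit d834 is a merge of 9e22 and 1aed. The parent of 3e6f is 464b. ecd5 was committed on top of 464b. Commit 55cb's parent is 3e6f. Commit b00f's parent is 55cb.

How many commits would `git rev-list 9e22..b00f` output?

4

Reachable from b00f: {35b9, 3e6f, 464b, 55cb, b00f}.
Reachable from 9e22: {1b2a, 35b9, 9e22, d2c5, d380}.
In b00f's history but not 9e22's: {3e6f, 464b, 55cb, b00f} — 4 commits.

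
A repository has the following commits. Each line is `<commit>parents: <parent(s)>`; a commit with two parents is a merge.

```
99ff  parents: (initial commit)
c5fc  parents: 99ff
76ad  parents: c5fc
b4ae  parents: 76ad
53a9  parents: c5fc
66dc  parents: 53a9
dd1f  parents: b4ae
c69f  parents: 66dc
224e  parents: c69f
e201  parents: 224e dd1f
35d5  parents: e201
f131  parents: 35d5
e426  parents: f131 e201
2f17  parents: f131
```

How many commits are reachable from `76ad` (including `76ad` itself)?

Walking parent pointers from 76ad: reachable set = {76ad, 99ff, c5fc}.
That is 3 commits.

3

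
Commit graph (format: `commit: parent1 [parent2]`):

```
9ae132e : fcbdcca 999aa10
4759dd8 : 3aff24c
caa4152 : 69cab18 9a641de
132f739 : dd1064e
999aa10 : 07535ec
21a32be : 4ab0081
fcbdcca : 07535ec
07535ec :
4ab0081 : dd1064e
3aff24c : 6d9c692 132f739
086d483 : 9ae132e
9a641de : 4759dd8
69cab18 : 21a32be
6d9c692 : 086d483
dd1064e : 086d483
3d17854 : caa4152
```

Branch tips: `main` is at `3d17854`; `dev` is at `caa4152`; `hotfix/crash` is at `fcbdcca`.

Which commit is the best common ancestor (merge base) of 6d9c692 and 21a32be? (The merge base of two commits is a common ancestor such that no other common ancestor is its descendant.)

086d483

Ancestors of 6d9c692: {07535ec, 086d483, 6d9c692, 999aa10, 9ae132e, fcbdcca}.
Ancestors of 21a32be: {07535ec, 086d483, 21a32be, 4ab0081, 999aa10, 9ae132e, dd1064e, fcbdcca}.
Common ancestors: {07535ec, 086d483, 999aa10, 9ae132e, fcbdcca}.
Among these, 086d483 is not an ancestor of any other common ancestor — it is the merge base.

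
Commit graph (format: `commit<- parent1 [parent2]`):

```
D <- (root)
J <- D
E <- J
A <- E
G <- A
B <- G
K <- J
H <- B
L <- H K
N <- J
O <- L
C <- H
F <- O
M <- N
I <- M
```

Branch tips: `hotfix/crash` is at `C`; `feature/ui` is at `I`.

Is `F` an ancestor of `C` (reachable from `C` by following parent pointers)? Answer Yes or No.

Ancestors of C: {A, B, C, D, E, G, H, J}.
F is not in that set, so it is not an ancestor of C.

No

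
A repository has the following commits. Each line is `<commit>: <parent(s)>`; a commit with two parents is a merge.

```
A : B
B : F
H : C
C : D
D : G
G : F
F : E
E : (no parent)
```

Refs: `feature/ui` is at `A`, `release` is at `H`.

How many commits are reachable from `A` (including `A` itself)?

4

Walking parent pointers from A: reachable set = {A, B, E, F}.
That is 4 commits.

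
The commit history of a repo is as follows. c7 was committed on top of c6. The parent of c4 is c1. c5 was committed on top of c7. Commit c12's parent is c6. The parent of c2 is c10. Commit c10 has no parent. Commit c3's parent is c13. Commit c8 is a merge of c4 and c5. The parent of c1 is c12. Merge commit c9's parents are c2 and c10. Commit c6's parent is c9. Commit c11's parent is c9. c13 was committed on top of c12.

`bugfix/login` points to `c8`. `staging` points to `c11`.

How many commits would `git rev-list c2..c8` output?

Reachable from c8: {c1, c10, c12, c2, c4, c5, c6, c7, c8, c9}.
Reachable from c2: {c10, c2}.
In c8's history but not c2's: {c1, c12, c4, c5, c6, c7, c8, c9} — 8 commits.

8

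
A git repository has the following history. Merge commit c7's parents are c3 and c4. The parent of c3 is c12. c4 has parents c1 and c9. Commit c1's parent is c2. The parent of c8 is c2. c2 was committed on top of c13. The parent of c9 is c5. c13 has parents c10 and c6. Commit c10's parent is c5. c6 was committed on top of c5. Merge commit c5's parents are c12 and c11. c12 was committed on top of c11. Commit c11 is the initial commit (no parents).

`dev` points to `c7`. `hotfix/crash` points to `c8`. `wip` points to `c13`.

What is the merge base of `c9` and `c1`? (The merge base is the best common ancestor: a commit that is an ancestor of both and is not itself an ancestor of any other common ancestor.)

c5

Ancestors of c9: {c11, c12, c5, c9}.
Ancestors of c1: {c1, c10, c11, c12, c13, c2, c5, c6}.
Common ancestors: {c11, c12, c5}.
Among these, c5 is not an ancestor of any other common ancestor — it is the merge base.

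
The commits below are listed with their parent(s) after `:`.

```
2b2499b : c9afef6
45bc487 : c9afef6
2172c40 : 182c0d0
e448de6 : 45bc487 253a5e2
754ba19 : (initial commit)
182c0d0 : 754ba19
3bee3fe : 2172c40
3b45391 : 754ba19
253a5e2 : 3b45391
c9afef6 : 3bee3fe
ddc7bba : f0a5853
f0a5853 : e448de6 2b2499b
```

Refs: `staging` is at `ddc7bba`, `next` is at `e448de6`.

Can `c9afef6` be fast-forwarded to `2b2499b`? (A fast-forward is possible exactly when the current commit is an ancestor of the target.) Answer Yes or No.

A fast-forward from c9afef6 to 2b2499b is possible iff c9afef6 is an ancestor of 2b2499b.
Ancestors of 2b2499b: {182c0d0, 2172c40, 2b2499b, 3bee3fe, 754ba19, c9afef6}.
c9afef6 is among them, so fast-forward is possible.

Yes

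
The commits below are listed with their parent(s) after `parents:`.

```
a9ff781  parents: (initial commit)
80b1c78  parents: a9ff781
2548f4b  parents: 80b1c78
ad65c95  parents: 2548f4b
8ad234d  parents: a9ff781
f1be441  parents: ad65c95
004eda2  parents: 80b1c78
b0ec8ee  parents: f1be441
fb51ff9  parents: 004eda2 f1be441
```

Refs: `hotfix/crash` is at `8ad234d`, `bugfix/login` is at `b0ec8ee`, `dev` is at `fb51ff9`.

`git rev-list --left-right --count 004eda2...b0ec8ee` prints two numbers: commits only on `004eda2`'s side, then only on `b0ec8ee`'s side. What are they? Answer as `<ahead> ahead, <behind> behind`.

Reachable from 004eda2: {004eda2, 80b1c78, a9ff781}.
Reachable from b0ec8ee: {2548f4b, 80b1c78, a9ff781, ad65c95, b0ec8ee, f1be441}.
Only in 004eda2's history (ahead): {004eda2} — 1.
Only in b0ec8ee's history (behind): {2548f4b, ad65c95, b0ec8ee, f1be441} — 4.

1 ahead, 4 behind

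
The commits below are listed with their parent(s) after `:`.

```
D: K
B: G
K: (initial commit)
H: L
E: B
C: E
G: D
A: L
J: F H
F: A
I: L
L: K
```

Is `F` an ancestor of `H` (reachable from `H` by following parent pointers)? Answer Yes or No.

No

Ancestors of H: {H, K, L}.
F is not in that set, so it is not an ancestor of H.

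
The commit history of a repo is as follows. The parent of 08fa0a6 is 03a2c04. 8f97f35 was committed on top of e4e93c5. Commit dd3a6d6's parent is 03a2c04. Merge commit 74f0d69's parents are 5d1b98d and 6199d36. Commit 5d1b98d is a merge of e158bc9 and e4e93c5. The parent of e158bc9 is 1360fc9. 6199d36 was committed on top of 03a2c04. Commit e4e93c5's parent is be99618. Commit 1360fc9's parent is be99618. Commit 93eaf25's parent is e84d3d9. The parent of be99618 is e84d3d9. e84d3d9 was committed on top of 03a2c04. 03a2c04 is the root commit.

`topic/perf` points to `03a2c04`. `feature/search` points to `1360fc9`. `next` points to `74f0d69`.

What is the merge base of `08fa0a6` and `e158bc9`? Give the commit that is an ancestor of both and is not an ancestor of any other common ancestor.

Ancestors of 08fa0a6: {03a2c04, 08fa0a6}.
Ancestors of e158bc9: {03a2c04, 1360fc9, be99618, e158bc9, e84d3d9}.
Common ancestors: {03a2c04}.
The only common ancestor is 03a2c04, so it is the merge base.

03a2c04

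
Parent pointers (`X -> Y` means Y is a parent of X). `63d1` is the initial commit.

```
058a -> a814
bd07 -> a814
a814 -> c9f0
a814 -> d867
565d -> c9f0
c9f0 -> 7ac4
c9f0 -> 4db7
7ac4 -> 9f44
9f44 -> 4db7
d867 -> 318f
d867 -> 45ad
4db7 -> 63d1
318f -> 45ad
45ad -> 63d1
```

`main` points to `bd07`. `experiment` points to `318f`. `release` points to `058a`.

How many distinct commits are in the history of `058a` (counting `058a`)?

Walking parent pointers from 058a: reachable set = {058a, 318f, 45ad, 4db7, 63d1, 7ac4, 9f44, a814, c9f0, d867}.
That is 10 commits.

10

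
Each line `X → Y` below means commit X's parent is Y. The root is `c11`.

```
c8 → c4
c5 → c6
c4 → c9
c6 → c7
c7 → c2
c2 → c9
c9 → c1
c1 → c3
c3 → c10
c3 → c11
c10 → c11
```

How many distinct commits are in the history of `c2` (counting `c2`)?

Walking parent pointers from c2: reachable set = {c1, c10, c11, c2, c3, c9}.
That is 6 commits.

6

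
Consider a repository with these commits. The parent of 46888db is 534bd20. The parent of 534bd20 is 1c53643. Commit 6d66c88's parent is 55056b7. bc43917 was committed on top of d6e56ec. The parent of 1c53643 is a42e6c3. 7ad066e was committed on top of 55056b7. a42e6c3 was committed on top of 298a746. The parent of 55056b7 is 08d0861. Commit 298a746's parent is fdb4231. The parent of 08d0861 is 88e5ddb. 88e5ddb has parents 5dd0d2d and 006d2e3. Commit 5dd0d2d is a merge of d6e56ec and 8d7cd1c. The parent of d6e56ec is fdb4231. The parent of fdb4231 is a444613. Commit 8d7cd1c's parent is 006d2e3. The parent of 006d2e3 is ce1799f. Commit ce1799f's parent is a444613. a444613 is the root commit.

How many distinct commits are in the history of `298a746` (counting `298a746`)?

3

Walking parent pointers from 298a746: reachable set = {298a746, a444613, fdb4231}.
That is 3 commits.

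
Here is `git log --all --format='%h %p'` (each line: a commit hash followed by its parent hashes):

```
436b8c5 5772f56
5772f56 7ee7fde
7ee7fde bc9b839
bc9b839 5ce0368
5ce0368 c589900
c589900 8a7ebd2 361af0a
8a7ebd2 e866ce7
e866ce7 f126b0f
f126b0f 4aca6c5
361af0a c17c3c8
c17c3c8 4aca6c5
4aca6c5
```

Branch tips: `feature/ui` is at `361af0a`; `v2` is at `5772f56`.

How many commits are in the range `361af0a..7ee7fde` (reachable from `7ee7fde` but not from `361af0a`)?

Reachable from 7ee7fde: {361af0a, 4aca6c5, 5ce0368, 7ee7fde, 8a7ebd2, bc9b839, c17c3c8, c589900, e866ce7, f126b0f}.
Reachable from 361af0a: {361af0a, 4aca6c5, c17c3c8}.
In 7ee7fde's history but not 361af0a's: {5ce0368, 7ee7fde, 8a7ebd2, bc9b839, c589900, e866ce7, f126b0f} — 7 commits.

7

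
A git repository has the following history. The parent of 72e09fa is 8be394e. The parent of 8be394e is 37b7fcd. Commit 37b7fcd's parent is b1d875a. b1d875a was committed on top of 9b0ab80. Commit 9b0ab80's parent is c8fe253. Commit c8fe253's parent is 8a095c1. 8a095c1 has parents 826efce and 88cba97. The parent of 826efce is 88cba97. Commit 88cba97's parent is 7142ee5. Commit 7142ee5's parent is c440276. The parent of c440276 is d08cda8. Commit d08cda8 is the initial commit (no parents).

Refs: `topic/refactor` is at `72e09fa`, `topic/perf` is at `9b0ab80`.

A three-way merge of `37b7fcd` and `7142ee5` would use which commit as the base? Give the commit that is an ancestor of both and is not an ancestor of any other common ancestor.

Ancestors of 37b7fcd: {37b7fcd, 7142ee5, 826efce, 88cba97, 8a095c1, 9b0ab80, b1d875a, c440276, c8fe253, d08cda8}.
Ancestors of 7142ee5: {7142ee5, c440276, d08cda8}.
Common ancestors: {7142ee5, c440276, d08cda8}.
Among these, 7142ee5 is not an ancestor of any other common ancestor — it is the merge base.

7142ee5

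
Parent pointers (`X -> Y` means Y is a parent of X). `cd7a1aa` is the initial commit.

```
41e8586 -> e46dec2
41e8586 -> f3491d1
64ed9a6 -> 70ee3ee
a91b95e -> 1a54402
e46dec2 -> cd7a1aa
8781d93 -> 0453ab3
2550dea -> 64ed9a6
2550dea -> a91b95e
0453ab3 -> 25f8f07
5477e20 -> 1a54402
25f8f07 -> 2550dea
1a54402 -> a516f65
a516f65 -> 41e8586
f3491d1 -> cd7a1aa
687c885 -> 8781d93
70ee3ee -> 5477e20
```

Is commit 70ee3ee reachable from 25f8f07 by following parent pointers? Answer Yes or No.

Ancestors of 25f8f07 (commits reachable by following parents): {1a54402, 2550dea, 25f8f07, 41e8586, 5477e20, 64ed9a6, 70ee3ee, a516f65, a91b95e, cd7a1aa, e46dec2, f3491d1}.
70ee3ee is in that set, so it is an ancestor of 25f8f07.

Yes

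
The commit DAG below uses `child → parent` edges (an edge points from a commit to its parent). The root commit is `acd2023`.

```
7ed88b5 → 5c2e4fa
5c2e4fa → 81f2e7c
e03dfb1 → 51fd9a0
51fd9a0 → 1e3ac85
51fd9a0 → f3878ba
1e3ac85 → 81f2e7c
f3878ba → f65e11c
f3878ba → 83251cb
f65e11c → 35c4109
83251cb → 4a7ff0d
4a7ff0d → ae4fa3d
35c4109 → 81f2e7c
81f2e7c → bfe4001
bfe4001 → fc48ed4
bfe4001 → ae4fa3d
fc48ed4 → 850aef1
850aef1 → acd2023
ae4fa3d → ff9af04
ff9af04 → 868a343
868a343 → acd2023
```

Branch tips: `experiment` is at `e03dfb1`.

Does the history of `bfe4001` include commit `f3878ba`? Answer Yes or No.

No

Ancestors of bfe4001: {850aef1, 868a343, acd2023, ae4fa3d, bfe4001, fc48ed4, ff9af04}.
f3878ba is not in that set, so it is not an ancestor of bfe4001.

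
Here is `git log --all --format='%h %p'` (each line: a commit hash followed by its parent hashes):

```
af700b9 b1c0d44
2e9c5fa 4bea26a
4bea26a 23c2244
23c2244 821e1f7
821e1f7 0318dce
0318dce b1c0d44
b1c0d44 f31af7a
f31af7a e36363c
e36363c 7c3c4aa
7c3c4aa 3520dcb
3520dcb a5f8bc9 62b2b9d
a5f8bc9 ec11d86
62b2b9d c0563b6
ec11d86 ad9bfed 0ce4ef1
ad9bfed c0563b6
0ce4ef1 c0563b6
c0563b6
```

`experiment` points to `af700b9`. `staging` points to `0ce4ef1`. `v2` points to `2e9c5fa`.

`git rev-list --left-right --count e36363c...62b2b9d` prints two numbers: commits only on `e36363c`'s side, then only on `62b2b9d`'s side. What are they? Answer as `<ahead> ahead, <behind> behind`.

Reachable from e36363c: {0ce4ef1, 3520dcb, 62b2b9d, 7c3c4aa, a5f8bc9, ad9bfed, c0563b6, e36363c, ec11d86}.
Reachable from 62b2b9d: {62b2b9d, c0563b6}.
Only in e36363c's history (ahead): {0ce4ef1, 3520dcb, 7c3c4aa, a5f8bc9, ad9bfed, e36363c, ec11d86} — 7.
Only in 62b2b9d's history (behind): {} — 0.

7 ahead, 0 behind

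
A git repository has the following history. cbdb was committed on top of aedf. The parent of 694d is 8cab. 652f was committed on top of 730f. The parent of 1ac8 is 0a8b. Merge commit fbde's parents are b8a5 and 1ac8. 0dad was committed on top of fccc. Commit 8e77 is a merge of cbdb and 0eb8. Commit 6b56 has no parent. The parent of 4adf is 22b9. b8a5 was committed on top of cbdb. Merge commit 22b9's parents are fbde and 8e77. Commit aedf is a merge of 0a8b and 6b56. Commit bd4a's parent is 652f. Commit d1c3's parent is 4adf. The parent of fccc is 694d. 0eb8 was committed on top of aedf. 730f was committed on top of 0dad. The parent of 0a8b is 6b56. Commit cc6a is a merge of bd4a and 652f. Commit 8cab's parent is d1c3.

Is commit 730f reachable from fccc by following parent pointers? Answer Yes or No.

Ancestors of fccc: {0a8b, 0eb8, 1ac8, 22b9, 4adf, 694d, 6b56, 8cab, 8e77, aedf, b8a5, cbdb, d1c3, fbde, fccc}.
730f is not in that set, so it is not an ancestor of fccc.

No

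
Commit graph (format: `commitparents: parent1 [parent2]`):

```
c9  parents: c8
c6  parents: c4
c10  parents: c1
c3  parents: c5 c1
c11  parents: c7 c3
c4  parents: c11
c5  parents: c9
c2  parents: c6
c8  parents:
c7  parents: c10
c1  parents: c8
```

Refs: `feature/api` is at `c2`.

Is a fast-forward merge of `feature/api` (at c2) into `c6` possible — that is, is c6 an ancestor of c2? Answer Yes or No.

Yes

A fast-forward from c6 to c2 is possible iff c6 is an ancestor of c2.
Ancestors of c2: {c1, c10, c11, c2, c3, c4, c5, c6, c7, c8, c9}.
c6 is among them, so fast-forward is possible.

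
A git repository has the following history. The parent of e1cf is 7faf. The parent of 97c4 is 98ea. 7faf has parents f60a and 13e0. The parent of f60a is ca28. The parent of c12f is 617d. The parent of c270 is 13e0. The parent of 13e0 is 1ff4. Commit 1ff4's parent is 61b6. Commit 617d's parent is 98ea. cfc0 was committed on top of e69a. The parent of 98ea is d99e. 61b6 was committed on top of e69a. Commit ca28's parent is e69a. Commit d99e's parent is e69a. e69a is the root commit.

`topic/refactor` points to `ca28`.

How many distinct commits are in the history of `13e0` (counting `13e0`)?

4

Walking parent pointers from 13e0: reachable set = {13e0, 1ff4, 61b6, e69a}.
That is 4 commits.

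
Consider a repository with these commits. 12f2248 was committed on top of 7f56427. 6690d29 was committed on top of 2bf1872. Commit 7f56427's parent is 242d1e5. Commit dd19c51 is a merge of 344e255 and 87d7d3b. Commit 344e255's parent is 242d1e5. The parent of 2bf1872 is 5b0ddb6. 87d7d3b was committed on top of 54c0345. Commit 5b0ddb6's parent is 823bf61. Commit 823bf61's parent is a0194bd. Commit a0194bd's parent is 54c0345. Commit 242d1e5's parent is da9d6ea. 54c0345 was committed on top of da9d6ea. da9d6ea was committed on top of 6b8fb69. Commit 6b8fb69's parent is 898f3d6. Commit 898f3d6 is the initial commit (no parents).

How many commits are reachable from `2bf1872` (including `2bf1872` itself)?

8

Walking parent pointers from 2bf1872: reachable set = {2bf1872, 54c0345, 5b0ddb6, 6b8fb69, 823bf61, 898f3d6, a0194bd, da9d6ea}.
That is 8 commits.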